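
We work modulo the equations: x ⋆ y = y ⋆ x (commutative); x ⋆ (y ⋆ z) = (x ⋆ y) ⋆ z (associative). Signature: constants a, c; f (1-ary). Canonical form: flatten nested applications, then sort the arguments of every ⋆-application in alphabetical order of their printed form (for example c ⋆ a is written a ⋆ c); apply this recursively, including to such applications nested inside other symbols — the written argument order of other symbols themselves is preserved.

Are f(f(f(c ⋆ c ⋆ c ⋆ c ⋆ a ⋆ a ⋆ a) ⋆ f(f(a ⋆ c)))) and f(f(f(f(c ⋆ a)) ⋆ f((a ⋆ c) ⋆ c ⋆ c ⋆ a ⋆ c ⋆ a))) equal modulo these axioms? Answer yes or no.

Answer: yes — both canonical forms are f(f(f(a ⋆ a ⋆ a ⋆ c ⋆ c ⋆ c ⋆ c) ⋆ f(f(a ⋆ c))))

Derivation:
Left:  f(f(f(c ⋆ c ⋆ c ⋆ c ⋆ a ⋆ a ⋆ a) ⋆ f(f(a ⋆ c))))
  Work inside:  f(c ⋆ c ⋆ c ⋆ c ⋆ a ⋆ a ⋆ a) ⋆ f(f(a ⋆ c))
  Simplify inside:  f(c ⋆ c ⋆ c ⋆ c ⋆ a ⋆ a ⋆ a)  →  f(a ⋆ a ⋆ a ⋆ c ⋆ c ⋆ c ⋆ c)
  Order the arguments:  f(a ⋆ a ⋆ a ⋆ c ⋆ c ⋆ c ⋆ c) ⋆ f(f(a ⋆ c))
  Put back:  f(f(f(a ⋆ a ⋆ a ⋆ c ⋆ c ⋆ c ⋆ c) ⋆ f(f(a ⋆ c))))
Right:  f(f(f(f(c ⋆ a)) ⋆ f((a ⋆ c) ⋆ c ⋆ c ⋆ a ⋆ c ⋆ a)))
  Descend into:  f(f(c ⋆ a)) ⋆ f((a ⋆ c) ⋆ c ⋆ c ⋆ a ⋆ c ⋆ a)
  Canonicalize subterm:  f(f(c ⋆ a))  →  f(f(a ⋆ c))
  Inside:  f((a ⋆ c) ⋆ c ⋆ c ⋆ a ⋆ c ⋆ a)  →  f(a ⋆ a ⋆ a ⋆ c ⋆ c ⋆ c ⋆ c)
  Sort arguments:  f(a ⋆ a ⋆ a ⋆ c ⋆ c ⋆ c ⋆ c) ⋆ f(f(a ⋆ c))
  Reassemble:  f(f(f(a ⋆ a ⋆ a ⋆ c ⋆ c ⋆ c ⋆ c) ⋆ f(f(a ⋆ c))))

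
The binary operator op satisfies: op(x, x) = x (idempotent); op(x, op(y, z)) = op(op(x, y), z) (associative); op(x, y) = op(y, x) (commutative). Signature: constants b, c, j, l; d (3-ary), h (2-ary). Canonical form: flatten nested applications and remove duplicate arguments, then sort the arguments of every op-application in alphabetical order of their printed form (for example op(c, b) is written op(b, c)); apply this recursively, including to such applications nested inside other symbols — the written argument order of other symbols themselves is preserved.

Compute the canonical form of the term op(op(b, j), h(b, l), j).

Un-nest:  op(b, j, h(b, l), j)
Drop duplicates:  drop duplicate j
Sort arguments:  op(b, h(b, l), j)

Answer: op(b, h(b, l), j)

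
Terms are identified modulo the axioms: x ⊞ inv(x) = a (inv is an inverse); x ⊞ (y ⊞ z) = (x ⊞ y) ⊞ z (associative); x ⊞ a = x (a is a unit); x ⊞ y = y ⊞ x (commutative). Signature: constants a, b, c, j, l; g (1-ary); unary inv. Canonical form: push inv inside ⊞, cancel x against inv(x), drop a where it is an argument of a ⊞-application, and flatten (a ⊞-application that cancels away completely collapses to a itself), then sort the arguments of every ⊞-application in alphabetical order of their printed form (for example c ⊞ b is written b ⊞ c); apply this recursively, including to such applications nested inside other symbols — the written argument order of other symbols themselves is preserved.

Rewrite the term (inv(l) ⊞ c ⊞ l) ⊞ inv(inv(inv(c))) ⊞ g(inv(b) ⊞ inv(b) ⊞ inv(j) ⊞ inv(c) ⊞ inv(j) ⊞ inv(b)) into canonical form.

Push inv inside:  distribute inv over ⊞ and collapse double inv
Cancel:  l cancels; c cancels
Collect terms:  g(inv(b) ⊞ inv(b) ⊞ inv(b) ⊞ inv(c) ⊞ inv(j) ⊞ inv(j))

Answer: g(inv(b) ⊞ inv(b) ⊞ inv(b) ⊞ inv(c) ⊞ inv(j) ⊞ inv(j))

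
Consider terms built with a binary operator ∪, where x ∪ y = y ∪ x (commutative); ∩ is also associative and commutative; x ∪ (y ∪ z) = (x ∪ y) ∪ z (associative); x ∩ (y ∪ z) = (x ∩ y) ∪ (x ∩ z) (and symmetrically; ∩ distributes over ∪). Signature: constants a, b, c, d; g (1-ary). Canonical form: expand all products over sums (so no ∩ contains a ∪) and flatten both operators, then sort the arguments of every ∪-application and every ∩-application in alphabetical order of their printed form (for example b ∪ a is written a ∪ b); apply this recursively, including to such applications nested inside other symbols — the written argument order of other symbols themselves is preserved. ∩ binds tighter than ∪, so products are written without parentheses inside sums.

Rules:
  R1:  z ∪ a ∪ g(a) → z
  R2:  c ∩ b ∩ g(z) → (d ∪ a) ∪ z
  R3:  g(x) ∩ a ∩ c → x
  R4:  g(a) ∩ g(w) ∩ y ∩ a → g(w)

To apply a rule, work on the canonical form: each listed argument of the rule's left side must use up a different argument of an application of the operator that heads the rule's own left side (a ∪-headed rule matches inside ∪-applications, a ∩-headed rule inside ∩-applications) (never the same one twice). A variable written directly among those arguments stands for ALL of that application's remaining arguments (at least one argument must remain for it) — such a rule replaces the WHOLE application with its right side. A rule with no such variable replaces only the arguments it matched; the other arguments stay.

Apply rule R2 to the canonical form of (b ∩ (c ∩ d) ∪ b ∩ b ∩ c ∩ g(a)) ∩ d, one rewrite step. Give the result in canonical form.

Answer: a ∩ b ∩ d ∪ a ∩ b ∩ d ∪ b ∩ c ∩ d ∩ d ∪ b ∩ d ∩ d

Derivation:
Canonical form:  b ∩ b ∩ c ∩ d ∩ g(a) ∪ b ∩ c ∩ d ∩ d
R2 matches:  uses b, c, g(a);  z := a
Result:  a ∩ b ∩ d ∪ a ∩ b ∩ d ∪ b ∩ c ∩ d ∩ d ∪ b ∩ d ∩ d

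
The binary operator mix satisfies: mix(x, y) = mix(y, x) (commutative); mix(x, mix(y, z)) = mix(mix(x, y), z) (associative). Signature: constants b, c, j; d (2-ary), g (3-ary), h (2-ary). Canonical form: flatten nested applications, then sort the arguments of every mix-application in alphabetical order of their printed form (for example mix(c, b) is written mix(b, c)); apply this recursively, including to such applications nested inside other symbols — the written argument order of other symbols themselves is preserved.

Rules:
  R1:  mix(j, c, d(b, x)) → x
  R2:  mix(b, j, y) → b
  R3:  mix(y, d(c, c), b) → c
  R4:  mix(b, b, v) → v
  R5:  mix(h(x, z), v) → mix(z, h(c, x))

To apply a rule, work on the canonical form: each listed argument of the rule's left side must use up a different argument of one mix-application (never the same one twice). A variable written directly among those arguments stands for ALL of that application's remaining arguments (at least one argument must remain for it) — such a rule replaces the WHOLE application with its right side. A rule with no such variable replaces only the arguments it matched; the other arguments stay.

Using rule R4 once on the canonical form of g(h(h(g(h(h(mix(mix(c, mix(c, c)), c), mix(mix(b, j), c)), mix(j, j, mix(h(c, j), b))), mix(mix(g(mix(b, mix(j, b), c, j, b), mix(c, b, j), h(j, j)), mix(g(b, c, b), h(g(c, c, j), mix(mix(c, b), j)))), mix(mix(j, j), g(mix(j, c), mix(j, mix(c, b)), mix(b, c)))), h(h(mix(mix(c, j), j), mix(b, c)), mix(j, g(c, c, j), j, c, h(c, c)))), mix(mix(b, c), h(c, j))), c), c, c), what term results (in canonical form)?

Answer: g(h(h(g(h(h(mix(c, c, c, c), mix(b, c, j)), mix(b, h(c, j), j, j)), mix(g(b, c, b), g(mix(b, c, j, j), mix(b, c, j), h(j, j)), g(mix(c, j), mix(b, c, j), mix(b, c)), h(g(c, c, j), mix(b, c, j)), j, j), h(h(mix(c, j, j), mix(b, c)), mix(c, g(c, c, j), h(c, c), j, j))), mix(b, c, h(c, j))), c), c, c)

Derivation:
Canonical form:  g(h(h(g(h(h(mix(c, c, c, c), mix(b, c, j)), mix(b, h(c, j), j, j)), mix(g(b, c, b), g(mix(b, b, b, c, j, j), mix(b, c, j), h(j, j)), g(mix(c, j), mix(b, c, j), mix(b, c)), h(g(c, c, j), mix(b, c, j)), j, j), h(h(mix(c, j, j), mix(b, c)), mix(c, g(c, c, j), h(c, c), j, j))), mix(b, c, h(c, j))), c), c, c)
R4 matches:  uses b, b;  v := mix(b, c, j, j)
The extension variable absorbs all remaining arguments, so the whole application is rewritten.
Giving:  g(h(h(g(h(h(mix(c, c, c, c), mix(b, c, j)), mix(b, h(c, j), j, j)), mix(g(b, c, b), g(mix(b, c, j, j), mix(b, c, j), h(j, j)), g(mix(c, j), mix(b, c, j), mix(b, c)), h(g(c, c, j), mix(b, c, j)), j, j), h(h(mix(c, j, j), mix(b, c)), mix(c, g(c, c, j), h(c, c), j, j))), mix(b, c, h(c, j))), c), c, c)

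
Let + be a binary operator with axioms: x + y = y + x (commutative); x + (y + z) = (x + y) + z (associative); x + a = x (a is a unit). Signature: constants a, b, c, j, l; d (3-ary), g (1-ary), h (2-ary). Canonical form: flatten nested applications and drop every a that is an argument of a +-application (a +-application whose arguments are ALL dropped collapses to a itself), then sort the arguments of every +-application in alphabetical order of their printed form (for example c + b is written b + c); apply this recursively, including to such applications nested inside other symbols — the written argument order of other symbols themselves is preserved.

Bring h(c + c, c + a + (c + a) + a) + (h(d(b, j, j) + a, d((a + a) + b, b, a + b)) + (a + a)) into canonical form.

Answer: h(c + c, c + c) + h(d(b, j, j), d(b, b, b))

Derivation:
Un-nest:  h(c + c, c + a + (c + a) + a) + h(d(b, j, j) + a, d((a + a) + b, b, a + b)) + a + a
Canonicalize subterm:  h(c + c, c + a + (c + a) + a)  →  h(c + c, c + c)
Inside:  h(d(b, j, j) + a, d((a + a) + b, b, a + b))  →  h(d(b, j, j), d(b, b, b))
Units out:  drop a (×2)
Order the arguments:  h(c + c, c + c) + h(d(b, j, j), d(b, b, b))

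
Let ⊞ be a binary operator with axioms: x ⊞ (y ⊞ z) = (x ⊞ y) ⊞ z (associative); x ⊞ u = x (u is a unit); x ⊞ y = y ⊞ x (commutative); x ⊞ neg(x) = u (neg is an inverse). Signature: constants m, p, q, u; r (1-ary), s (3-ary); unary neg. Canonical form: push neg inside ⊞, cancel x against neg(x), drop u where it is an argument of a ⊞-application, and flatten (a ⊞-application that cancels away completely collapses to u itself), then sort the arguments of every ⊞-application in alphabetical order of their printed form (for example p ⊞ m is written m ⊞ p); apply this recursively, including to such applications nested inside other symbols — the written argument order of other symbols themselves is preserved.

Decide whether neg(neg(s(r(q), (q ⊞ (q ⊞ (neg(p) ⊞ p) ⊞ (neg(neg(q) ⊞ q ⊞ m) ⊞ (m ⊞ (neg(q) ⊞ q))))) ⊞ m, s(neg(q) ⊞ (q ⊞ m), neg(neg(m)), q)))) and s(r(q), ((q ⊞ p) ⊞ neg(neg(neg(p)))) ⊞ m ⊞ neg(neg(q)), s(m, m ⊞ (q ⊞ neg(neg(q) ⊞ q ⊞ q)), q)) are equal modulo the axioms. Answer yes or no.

Answer: yes — both canonical forms are s(r(q), m ⊞ q ⊞ q, s(m, m, q))

Derivation:
Left:  neg(neg(s(r(q), (q ⊞ (q ⊞ (neg(p) ⊞ p) ⊞ (neg(neg(q) ⊞ q ⊞ m) ⊞ (m ⊞ (neg(q) ⊞ q))))) ⊞ m, s(neg(q) ⊞ (q ⊞ m), neg(neg(m)), q))))
  Push neg inside:  distribute neg over ⊞ and collapse double neg
  Collect:  s(r(q), m ⊞ q ⊞ q, s(m, m, q))
Right:  s(r(q), ((q ⊞ p) ⊞ neg(neg(neg(p)))) ⊞ m ⊞ neg(neg(q)), s(m, m ⊞ (q ⊞ neg(neg(q) ⊞ q ⊞ q)), q))
  Descend into:  ((q ⊞ p) ⊞ neg(neg(neg(p)))) ⊞ m ⊞ neg(neg(q))
  Push neg inside:  distribute neg over ⊞ and collapse double neg
  Cancel:  p cancels
  Collect terms:  q ⊞ q ⊞ m
  Order the arguments:  m ⊞ q ⊞ q
  Reassemble:  s(r(q), m ⊞ q ⊞ q, s(m, m, q))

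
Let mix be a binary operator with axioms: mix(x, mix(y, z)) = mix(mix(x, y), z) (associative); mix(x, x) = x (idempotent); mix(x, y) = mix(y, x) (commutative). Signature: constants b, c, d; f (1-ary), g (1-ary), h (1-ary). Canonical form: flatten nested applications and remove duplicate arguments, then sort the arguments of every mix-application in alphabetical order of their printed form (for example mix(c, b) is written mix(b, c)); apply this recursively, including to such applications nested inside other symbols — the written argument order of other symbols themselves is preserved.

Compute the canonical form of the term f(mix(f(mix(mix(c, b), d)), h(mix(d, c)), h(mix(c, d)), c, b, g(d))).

Answer: f(mix(b, c, f(mix(b, c, d)), g(d), h(mix(c, d))))

Derivation:
Work inside:  mix(f(mix(mix(c, b), d)), h(mix(d, c)), h(mix(c, d)), c, b, g(d))
Canonicalize subterm:  f(mix(mix(c, b), d))  →  f(mix(b, c, d))
Simplify inside:  h(mix(d, c))  →  h(mix(c, d))
Drop duplicates:  drop duplicate h(mix(c, d))
Sort arguments:  mix(b, c, f(mix(b, c, d)), g(d), h(mix(c, d)))
Reassemble:  f(mix(b, c, f(mix(b, c, d)), g(d), h(mix(c, d))))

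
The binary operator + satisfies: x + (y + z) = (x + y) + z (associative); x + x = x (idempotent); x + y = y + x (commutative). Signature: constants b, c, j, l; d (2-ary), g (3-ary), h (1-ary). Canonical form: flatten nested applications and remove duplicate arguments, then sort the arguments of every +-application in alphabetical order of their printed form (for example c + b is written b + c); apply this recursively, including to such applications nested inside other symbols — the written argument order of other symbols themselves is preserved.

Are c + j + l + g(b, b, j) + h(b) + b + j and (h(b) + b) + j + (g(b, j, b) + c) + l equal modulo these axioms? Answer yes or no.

Left:  c + j + l + g(b, b, j) + h(b) + b + j
  Drop duplicates:  drop duplicate j
  Sort arguments:  b + c + g(b, b, j) + h(b) + j + l
Right:  (h(b) + b) + j + (g(b, j, b) + c) + l
  Merge nested applications:  h(b) + b + j + g(b, j, b) + c + l
  Sort:  b + c + g(b, j, b) + h(b) + j + l

Answer: no — b + c + g(b, b, j) + h(b) + j + l vs b + c + g(b, j, b) + h(b) + j + l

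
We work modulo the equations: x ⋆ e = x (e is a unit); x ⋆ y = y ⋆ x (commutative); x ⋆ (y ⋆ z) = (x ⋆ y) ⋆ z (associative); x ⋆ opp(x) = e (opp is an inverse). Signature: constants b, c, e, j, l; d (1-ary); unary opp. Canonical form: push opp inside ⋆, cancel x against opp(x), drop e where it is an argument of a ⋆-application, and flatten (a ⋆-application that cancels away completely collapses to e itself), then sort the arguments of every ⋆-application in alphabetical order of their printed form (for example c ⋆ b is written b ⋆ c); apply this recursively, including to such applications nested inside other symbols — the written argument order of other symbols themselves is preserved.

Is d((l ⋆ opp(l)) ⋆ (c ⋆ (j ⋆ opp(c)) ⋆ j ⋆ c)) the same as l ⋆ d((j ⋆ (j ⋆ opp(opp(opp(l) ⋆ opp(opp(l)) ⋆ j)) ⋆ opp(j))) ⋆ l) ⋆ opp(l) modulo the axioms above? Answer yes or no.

Answer: no — d(c ⋆ j ⋆ j) vs d(j ⋆ j ⋆ l)

Derivation:
Left:  d((l ⋆ opp(l)) ⋆ (c ⋆ (j ⋆ opp(c)) ⋆ j ⋆ c))
  Descend into:  (l ⋆ opp(l)) ⋆ (c ⋆ (j ⋆ opp(c)) ⋆ j ⋆ c)
  Inverses cancel:  l cancels
  Combine occurrences:  c ⋆ j ⋆ j
  Rebuild:  d(c ⋆ j ⋆ j)
Right:  l ⋆ d((j ⋆ (j ⋆ opp(opp(opp(l) ⋆ opp(opp(l)) ⋆ j)) ⋆ opp(j))) ⋆ l) ⋆ opp(l)
  Push opp inside:  distribute opp over ⋆ and collapse double opp
  Inverses cancel:  l cancels
  Combine occurrences:  d(j ⋆ j ⋆ l)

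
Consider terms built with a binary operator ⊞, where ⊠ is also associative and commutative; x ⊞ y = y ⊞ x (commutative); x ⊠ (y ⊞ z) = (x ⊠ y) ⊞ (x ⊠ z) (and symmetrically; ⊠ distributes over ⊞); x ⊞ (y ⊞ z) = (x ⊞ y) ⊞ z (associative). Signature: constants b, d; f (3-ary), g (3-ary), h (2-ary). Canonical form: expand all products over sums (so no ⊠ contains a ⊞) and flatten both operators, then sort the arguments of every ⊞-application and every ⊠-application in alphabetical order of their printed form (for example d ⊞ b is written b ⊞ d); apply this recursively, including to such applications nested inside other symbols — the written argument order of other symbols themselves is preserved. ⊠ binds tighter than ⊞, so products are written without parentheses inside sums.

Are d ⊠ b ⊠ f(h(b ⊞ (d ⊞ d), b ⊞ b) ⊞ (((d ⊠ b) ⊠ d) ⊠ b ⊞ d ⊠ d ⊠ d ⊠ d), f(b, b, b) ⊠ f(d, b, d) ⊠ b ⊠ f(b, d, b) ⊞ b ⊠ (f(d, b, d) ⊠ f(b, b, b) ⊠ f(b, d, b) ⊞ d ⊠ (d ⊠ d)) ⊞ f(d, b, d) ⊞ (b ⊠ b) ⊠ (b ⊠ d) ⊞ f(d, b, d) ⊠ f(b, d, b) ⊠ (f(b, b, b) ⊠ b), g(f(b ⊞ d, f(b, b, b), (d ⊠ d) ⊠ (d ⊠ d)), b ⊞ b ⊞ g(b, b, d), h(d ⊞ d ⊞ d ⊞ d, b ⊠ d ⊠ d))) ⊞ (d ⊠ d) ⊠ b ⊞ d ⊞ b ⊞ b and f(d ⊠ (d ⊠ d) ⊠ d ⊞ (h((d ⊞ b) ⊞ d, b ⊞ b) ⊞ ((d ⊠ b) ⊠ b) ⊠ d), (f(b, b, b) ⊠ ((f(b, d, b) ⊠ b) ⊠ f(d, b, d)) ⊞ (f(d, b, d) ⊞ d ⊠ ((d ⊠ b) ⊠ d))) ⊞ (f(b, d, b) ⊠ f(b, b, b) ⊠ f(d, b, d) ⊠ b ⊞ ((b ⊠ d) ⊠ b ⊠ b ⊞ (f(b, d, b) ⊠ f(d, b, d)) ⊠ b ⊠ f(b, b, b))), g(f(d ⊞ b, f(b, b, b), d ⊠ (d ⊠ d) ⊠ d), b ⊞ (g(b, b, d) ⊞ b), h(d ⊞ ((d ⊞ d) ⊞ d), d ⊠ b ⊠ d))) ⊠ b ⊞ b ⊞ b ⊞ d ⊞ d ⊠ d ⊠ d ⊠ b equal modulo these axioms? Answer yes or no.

Left:  d ⊠ b ⊠ f(h(b ⊞ (d ⊞ d), b ⊞ b) ⊞ (((d ⊠ b) ⊠ d) ⊠ b ⊞ d ⊠ d ⊠ d ⊠ d), f(b, b, b) ⊠ f(d, b, d) ⊠ b ⊠ f(b, d, b) ⊞ b ⊠ (f(d, b, d) ⊠ f(b, b, b) ⊠ f(b, d, b) ⊞ d ⊠ (d ⊠ d)) ⊞ f(d, b, d) ⊞ (b ⊠ b) ⊠ (b ⊠ d) ⊞ f(d, b, d) ⊠ f(b, d, b) ⊠ (f(b, b, b) ⊠ b), g(f(b ⊞ d, f(b, b, b), (d ⊠ d) ⊠ (d ⊠ d)), b ⊞ b ⊞ g(b, b, d), h(d ⊞ d ⊞ d ⊞ d, b ⊠ d ⊠ d))) ⊞ (d ⊠ d) ⊠ b ⊞ d ⊞ b ⊞ b
  Distribute:  b ⊠ d ⊠ f(b ⊠ b ⊠ d ⊠ d ⊞ d ⊠ d ⊠ d ⊠ d ⊞ h(b ⊞ d ⊞ d, b ⊞ b), b ⊠ b ⊠ b ⊠ d ⊞ b ⊠ d ⊠ d ⊠ d ⊞ b ⊠ f(b, b, b) ⊠ f(b, d, b) ⊠ f(d, b, d) ⊞ b ⊠ f(b, b, b) ⊠ f(b, d, b) ⊠ f(d, b, d) ⊞ b ⊠ f(b, b, b) ⊠ f(b, d, b) ⊠ f(d, b, d) ⊞ f(d, b, d), g(f(b ⊞ d, f(b, b, b), d ⊠ d ⊠ d ⊠ d), b ⊞ b ⊞ g(b, b, d), h(d ⊞ d ⊞ d ⊞ d, b ⊠ d ⊠ d))) ⊞ b ⊠ d ⊠ d ⊞ d ⊞ b ⊞ b
  Order the arguments:  b ⊞ b ⊞ b ⊠ d ⊠ d ⊞ b ⊠ d ⊠ f(b ⊠ b ⊠ d ⊠ d ⊞ d ⊠ d ⊠ d ⊠ d ⊞ h(b ⊞ d ⊞ d, b ⊞ b), b ⊠ b ⊠ b ⊠ d ⊞ b ⊠ d ⊠ d ⊠ d ⊞ b ⊠ f(b, b, b) ⊠ f(b, d, b) ⊠ f(d, b, d) ⊞ b ⊠ f(b, b, b) ⊠ f(b, d, b) ⊠ f(d, b, d) ⊞ b ⊠ f(b, b, b) ⊠ f(b, d, b) ⊠ f(d, b, d) ⊞ f(d, b, d), g(f(b ⊞ d, f(b, b, b), d ⊠ d ⊠ d ⊠ d), b ⊞ b ⊞ g(b, b, d), h(d ⊞ d ⊞ d ⊞ d, b ⊠ d ⊠ d))) ⊞ d
Right:  f(d ⊠ (d ⊠ d) ⊠ d ⊞ (h((d ⊞ b) ⊞ d, b ⊞ b) ⊞ ((d ⊠ b) ⊠ b) ⊠ d), (f(b, b, b) ⊠ ((f(b, d, b) ⊠ b) ⊠ f(d, b, d)) ⊞ (f(d, b, d) ⊞ d ⊠ ((d ⊠ b) ⊠ d))) ⊞ (f(b, d, b) ⊠ f(b, b, b) ⊠ f(d, b, d) ⊠ b ⊞ ((b ⊠ d) ⊠ b ⊠ b ⊞ (f(b, d, b) ⊠ f(d, b, d)) ⊠ b ⊠ f(b, b, b))), g(f(d ⊞ b, f(b, b, b), d ⊠ (d ⊠ d) ⊠ d), b ⊞ (g(b, b, d) ⊞ b), h(d ⊞ ((d ⊞ d) ⊞ d), d ⊠ b ⊠ d))) ⊠ b ⊞ b ⊞ b ⊞ d ⊞ d ⊠ d ⊠ d ⊠ b
  Un-nest:  b ⊠ f(b ⊠ b ⊠ d ⊠ d ⊞ d ⊠ d ⊠ d ⊠ d ⊞ h(b ⊞ d ⊞ d, b ⊞ b), b ⊠ b ⊠ b ⊠ d ⊞ b ⊠ d ⊠ d ⊠ d ⊞ b ⊠ f(b, b, b) ⊠ f(b, d, b) ⊠ f(d, b, d) ⊞ b ⊠ f(b, b, b) ⊠ f(b, d, b) ⊠ f(d, b, d) ⊞ b ⊠ f(b, b, b) ⊠ f(b, d, b) ⊠ f(d, b, d) ⊞ f(d, b, d), g(f(b ⊞ d, f(b, b, b), d ⊠ d ⊠ d ⊠ d), b ⊞ b ⊞ g(b, b, d), h(d ⊞ d ⊞ d ⊞ d, b ⊠ d ⊠ d))) ⊞ b ⊞ b ⊞ d ⊞ b ⊠ d ⊠ d ⊠ d
  Sort arguments:  b ⊞ b ⊞ b ⊠ d ⊠ d ⊠ d ⊞ b ⊠ f(b ⊠ b ⊠ d ⊠ d ⊞ d ⊠ d ⊠ d ⊠ d ⊞ h(b ⊞ d ⊞ d, b ⊞ b), b ⊠ b ⊠ b ⊠ d ⊞ b ⊠ d ⊠ d ⊠ d ⊞ b ⊠ f(b, b, b) ⊠ f(b, d, b) ⊠ f(d, b, d) ⊞ b ⊠ f(b, b, b) ⊠ f(b, d, b) ⊠ f(d, b, d) ⊞ b ⊠ f(b, b, b) ⊠ f(b, d, b) ⊠ f(d, b, d) ⊞ f(d, b, d), g(f(b ⊞ d, f(b, b, b), d ⊠ d ⊠ d ⊠ d), b ⊞ b ⊞ g(b, b, d), h(d ⊞ d ⊞ d ⊞ d, b ⊠ d ⊠ d))) ⊞ d

Answer: no — b ⊞ b ⊞ b ⊠ d ⊠ d ⊞ b ⊠ d ⊠ f(b ⊠ b ⊠ d ⊠ d ⊞ d ⊠ d ⊠ d ⊠ d ⊞ h(b ⊞ d ⊞ d, b ⊞ b), b ⊠ b ⊠ b ⊠ d ⊞ b ⊠ d ⊠ d ⊠ d ⊞ b ⊠ f(b, b, b) ⊠ f(b, d, b) ⊠ f(d, b, d) ⊞ b ⊠ f(b, b, b) ⊠ f(b, d, b) ⊠ f(d, b, d) ⊞ b ⊠ f(b, b, b) ⊠ f(b, d, b) ⊠ f(d, b, d) ⊞ f(d, b, d), g(f(b ⊞ d, f(b, b, b), d ⊠ d ⊠ d ⊠ d), b ⊞ b ⊞ g(b, b, d), h(d ⊞ d ⊞ d ⊞ d, b ⊠ d ⊠ d))) ⊞ d vs b ⊞ b ⊞ b ⊠ d ⊠ d ⊠ d ⊞ b ⊠ f(b ⊠ b ⊠ d ⊠ d ⊞ d ⊠ d ⊠ d ⊠ d ⊞ h(b ⊞ d ⊞ d, b ⊞ b), b ⊠ b ⊠ b ⊠ d ⊞ b ⊠ d ⊠ d ⊠ d ⊞ b ⊠ f(b, b, b) ⊠ f(b, d, b) ⊠ f(d, b, d) ⊞ b ⊠ f(b, b, b) ⊠ f(b, d, b) ⊠ f(d, b, d) ⊞ b ⊠ f(b, b, b) ⊠ f(b, d, b) ⊠ f(d, b, d) ⊞ f(d, b, d), g(f(b ⊞ d, f(b, b, b), d ⊠ d ⊠ d ⊠ d), b ⊞ b ⊞ g(b, b, d), h(d ⊞ d ⊞ d ⊞ d, b ⊠ d ⊠ d))) ⊞ d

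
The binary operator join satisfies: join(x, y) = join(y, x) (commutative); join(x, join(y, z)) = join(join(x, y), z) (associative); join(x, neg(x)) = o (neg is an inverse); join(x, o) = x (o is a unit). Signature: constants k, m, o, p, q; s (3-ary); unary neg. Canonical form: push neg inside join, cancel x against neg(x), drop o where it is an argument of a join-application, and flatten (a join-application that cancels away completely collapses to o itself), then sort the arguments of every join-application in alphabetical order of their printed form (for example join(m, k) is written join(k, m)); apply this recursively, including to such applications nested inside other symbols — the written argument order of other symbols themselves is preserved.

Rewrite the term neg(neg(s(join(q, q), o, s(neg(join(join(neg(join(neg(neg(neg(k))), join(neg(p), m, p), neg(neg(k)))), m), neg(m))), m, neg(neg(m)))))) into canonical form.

Answer: s(join(q, q), o, s(m, m, m))

Derivation:
Push neg inside:  distribute neg over join and collapse double neg
Collect terms:  s(join(q, q), o, s(m, m, m))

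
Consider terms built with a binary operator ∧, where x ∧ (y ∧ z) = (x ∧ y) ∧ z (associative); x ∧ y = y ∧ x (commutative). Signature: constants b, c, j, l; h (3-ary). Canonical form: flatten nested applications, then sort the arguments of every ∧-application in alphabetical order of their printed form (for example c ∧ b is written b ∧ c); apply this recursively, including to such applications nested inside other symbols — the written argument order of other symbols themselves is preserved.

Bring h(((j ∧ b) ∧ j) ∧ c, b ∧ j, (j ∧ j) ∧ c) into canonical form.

Answer: h(b ∧ c ∧ j ∧ j, b ∧ j, c ∧ j ∧ j)

Derivation:
Focus inside:  ((j ∧ b) ∧ j) ∧ c
Flatten:  j ∧ b ∧ j ∧ c
Sort:  b ∧ c ∧ j ∧ j
Rebuild:  h(b ∧ c ∧ j ∧ j, b ∧ j, c ∧ j ∧ j)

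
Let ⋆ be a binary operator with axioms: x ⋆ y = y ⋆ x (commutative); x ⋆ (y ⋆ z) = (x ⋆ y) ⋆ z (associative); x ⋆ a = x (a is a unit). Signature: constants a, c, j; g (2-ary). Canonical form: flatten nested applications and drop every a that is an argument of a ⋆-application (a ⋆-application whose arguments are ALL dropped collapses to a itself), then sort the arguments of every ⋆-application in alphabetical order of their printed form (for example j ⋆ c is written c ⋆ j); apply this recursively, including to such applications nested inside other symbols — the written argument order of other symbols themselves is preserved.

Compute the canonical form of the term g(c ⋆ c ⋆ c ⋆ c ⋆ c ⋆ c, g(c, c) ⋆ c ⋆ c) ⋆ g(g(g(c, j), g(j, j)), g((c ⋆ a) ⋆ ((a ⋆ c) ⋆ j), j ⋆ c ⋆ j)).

Answer: g(c ⋆ c ⋆ c ⋆ c ⋆ c ⋆ c, c ⋆ c ⋆ g(c, c)) ⋆ g(g(g(c, j), g(j, j)), g(c ⋆ c ⋆ j, c ⋆ j ⋆ j))

Derivation:
Inside:  g(c ⋆ c ⋆ c ⋆ c ⋆ c ⋆ c, g(c, c) ⋆ c ⋆ c)  →  g(c ⋆ c ⋆ c ⋆ c ⋆ c ⋆ c, c ⋆ c ⋆ g(c, c))
Simplify inside:  g(g(g(c, j), g(j, j)), g((c ⋆ a) ⋆ ((a ⋆ c) ⋆ j), j ⋆ c ⋆ j))  →  g(g(g(c, j), g(j, j)), g(c ⋆ c ⋆ j, c ⋆ j ⋆ j))
Sort arguments:  g(c ⋆ c ⋆ c ⋆ c ⋆ c ⋆ c, c ⋆ c ⋆ g(c, c)) ⋆ g(g(g(c, j), g(j, j)), g(c ⋆ c ⋆ j, c ⋆ j ⋆ j))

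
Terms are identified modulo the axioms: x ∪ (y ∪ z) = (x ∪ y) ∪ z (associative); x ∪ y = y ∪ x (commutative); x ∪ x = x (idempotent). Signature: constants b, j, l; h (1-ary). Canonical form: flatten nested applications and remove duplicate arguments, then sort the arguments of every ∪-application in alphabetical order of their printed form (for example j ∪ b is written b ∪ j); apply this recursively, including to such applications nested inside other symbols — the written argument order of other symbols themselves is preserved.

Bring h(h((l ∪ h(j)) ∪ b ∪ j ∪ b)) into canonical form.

Descend into:  (l ∪ h(j)) ∪ b ∪ j ∪ b
Un-nest:  l ∪ h(j) ∪ b ∪ j ∪ b
Deduplicate:  drop duplicate b
Sort arguments:  b ∪ h(j) ∪ j ∪ l
Reassemble:  h(h(b ∪ h(j) ∪ j ∪ l))

Answer: h(h(b ∪ h(j) ∪ j ∪ l))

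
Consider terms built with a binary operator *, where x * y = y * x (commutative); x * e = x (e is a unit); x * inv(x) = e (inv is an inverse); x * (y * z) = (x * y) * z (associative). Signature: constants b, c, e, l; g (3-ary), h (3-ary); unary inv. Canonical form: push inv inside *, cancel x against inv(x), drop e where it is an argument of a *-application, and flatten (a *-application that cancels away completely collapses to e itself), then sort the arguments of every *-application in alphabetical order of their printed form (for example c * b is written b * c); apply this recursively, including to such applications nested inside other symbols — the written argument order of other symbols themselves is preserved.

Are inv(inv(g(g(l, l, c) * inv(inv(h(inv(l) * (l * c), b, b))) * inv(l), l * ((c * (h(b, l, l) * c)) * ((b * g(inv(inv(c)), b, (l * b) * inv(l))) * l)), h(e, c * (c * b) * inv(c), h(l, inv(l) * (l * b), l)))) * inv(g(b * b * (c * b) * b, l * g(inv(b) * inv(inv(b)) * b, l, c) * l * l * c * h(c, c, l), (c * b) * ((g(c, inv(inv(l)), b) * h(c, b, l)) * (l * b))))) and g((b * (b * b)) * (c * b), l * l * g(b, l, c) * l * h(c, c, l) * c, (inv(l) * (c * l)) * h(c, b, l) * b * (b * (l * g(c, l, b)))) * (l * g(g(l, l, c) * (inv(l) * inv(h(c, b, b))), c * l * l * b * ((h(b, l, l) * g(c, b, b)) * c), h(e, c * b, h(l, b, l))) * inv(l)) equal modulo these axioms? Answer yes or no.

Answer: no — g(b * b * b * b * c, c * g(b, l, c) * h(c, c, l) * l * l * l, b * b * c * g(c, l, b) * h(c, b, l) * l) * g(g(l, l, c) * h(c, b, b) * inv(l), b * c * c * g(c, b, b) * h(b, l, l) * l * l, h(e, b * c, h(l, b, l))) vs g(b * b * b * b * c, c * g(b, l, c) * h(c, c, l) * l * l * l, b * b * c * g(c, l, b) * h(c, b, l) * l) * g(g(l, l, c) * inv(h(c, b, b)) * inv(l), b * c * c * g(c, b, b) * h(b, l, l) * l * l, h(e, b * c, h(l, b, l)))

Derivation:
Left:  inv(inv(g(g(l, l, c) * inv(inv(h(inv(l) * (l * c), b, b))) * inv(l), l * ((c * (h(b, l, l) * c)) * ((b * g(inv(inv(c)), b, (l * b) * inv(l))) * l)), h(e, c * (c * b) * inv(c), h(l, inv(l) * (l * b), l)))) * inv(g(b * b * (c * b) * b, l * g(inv(b) * inv(inv(b)) * b, l, c) * l * l * c * h(c, c, l), (c * b) * ((g(c, inv(inv(l)), b) * h(c, b, l)) * (l * b)))))
  Push inv inside:  distribute inv over * and collapse double inv
  Collect:  g(g(l, l, c) * h(c, b, b) * inv(l), b * c * c * g(c, b, b) * h(b, l, l) * l * l, h(e, b * c, h(l, b, l))) * g(b * b * b * b * c, c * g(b, l, c) * h(c, c, l) * l * l * l, b * b * c * g(c, l, b) * h(c, b, l) * l)
  Sort arguments:  g(b * b * b * b * c, c * g(b, l, c) * h(c, c, l) * l * l * l, b * b * c * g(c, l, b) * h(c, b, l) * l) * g(g(l, l, c) * h(c, b, b) * inv(l), b * c * c * g(c, b, b) * h(b, l, l) * l * l, h(e, b * c, h(l, b, l)))
Right:  g((b * (b * b)) * (c * b), l * l * g(b, l, c) * l * h(c, c, l) * c, (inv(l) * (c * l)) * h(c, b, l) * b * (b * (l * g(c, l, b)))) * (l * g(g(l, l, c) * (inv(l) * inv(h(c, b, b))), c * l * l * b * ((h(b, l, l) * g(c, b, b)) * c), h(e, c * b, h(l, b, l))) * inv(l))
  Inverses cancel:  l cancels
  Combine occurrences:  g(b * b * b * b * c, c * g(b, l, c) * h(c, c, l) * l * l * l, b * b * c * g(c, l, b) * h(c, b, l) * l) * g(g(l, l, c) * inv(h(c, b, b)) * inv(l), b * c * c * g(c, b, b) * h(b, l, l) * l * l, h(e, b * c, h(l, b, l)))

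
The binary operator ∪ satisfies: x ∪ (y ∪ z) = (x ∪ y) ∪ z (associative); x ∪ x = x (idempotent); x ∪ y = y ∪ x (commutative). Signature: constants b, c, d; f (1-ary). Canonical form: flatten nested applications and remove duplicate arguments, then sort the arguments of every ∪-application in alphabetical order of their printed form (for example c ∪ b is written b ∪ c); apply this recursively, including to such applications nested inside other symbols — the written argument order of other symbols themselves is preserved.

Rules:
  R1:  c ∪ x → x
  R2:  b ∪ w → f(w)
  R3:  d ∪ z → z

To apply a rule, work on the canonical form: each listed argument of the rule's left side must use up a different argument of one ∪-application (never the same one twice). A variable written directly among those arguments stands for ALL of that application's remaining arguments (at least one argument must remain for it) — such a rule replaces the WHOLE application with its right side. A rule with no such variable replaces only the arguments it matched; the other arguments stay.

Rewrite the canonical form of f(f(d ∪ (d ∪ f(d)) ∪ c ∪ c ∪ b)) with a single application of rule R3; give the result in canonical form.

Canonical form:  f(f(b ∪ c ∪ d ∪ f(d)))
R3 matches:  uses d;  z := b ∪ c ∪ f(d)
The extension variable absorbs all remaining arguments, so the whole application is rewritten.
Giving:  f(f(b ∪ c ∪ f(d)))

Answer: f(f(b ∪ c ∪ f(d)))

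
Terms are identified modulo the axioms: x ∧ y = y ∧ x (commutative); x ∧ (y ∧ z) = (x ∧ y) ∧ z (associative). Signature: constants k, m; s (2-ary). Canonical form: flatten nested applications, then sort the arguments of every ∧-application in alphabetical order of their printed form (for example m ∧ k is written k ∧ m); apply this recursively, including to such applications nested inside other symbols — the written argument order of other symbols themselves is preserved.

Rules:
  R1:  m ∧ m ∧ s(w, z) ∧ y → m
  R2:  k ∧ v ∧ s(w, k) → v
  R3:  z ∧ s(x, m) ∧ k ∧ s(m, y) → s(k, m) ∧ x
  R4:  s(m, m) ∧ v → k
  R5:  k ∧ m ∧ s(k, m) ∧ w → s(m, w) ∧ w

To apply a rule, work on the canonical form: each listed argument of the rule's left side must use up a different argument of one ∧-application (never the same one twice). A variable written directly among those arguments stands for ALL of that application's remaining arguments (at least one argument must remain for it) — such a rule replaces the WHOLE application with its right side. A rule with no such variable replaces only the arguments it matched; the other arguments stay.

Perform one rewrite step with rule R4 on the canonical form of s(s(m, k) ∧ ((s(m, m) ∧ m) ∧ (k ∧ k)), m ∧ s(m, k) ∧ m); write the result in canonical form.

Answer: s(k, m ∧ m ∧ s(m, k))

Derivation:
Canonical form:  s(k ∧ k ∧ m ∧ s(m, k) ∧ s(m, m), m ∧ m ∧ s(m, k))
Match R4:  consume s(m, m);  v := k ∧ k ∧ m ∧ s(m, k)
The extension variable absorbs all remaining arguments, so the whole application is rewritten.
Result:  s(k, m ∧ m ∧ s(m, k))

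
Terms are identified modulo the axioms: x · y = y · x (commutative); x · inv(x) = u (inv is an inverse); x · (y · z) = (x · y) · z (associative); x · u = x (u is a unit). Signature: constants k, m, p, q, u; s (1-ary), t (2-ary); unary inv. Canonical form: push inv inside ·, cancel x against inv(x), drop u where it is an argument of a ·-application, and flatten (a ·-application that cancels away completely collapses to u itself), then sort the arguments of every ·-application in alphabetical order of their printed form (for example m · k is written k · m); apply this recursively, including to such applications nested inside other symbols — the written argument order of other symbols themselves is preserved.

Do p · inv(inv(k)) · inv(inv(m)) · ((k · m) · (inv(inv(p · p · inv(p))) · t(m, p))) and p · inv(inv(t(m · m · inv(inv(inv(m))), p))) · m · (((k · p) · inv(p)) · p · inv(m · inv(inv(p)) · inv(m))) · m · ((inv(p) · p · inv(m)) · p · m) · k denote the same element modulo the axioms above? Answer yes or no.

Left:  p · inv(inv(k)) · inv(inv(m)) · ((k · m) · (inv(inv(p · p · inv(p))) · t(m, p)))
  Push inv inside:  distribute inv over · and collapse double inv
  Collect:  p · p · k · k · m · m · t(m, p)
  Sort:  k · k · m · m · p · p · t(m, p)
Right:  p · inv(inv(t(m · m · inv(inv(inv(m))), p))) · m · (((k · p) · inv(p)) · p · inv(m · inv(inv(p)) · inv(m))) · m · ((inv(p) · p · inv(m)) · p · m) · k
  Push inv inside:  distribute inv over · and collapse double inv
  Combine occurrences:  p · p · t(m, p) · m · m · k · k
  Order the arguments:  k · k · m · m · p · p · t(m, p)

Answer: yes — both canonical forms are k · k · m · m · p · p · t(m, p)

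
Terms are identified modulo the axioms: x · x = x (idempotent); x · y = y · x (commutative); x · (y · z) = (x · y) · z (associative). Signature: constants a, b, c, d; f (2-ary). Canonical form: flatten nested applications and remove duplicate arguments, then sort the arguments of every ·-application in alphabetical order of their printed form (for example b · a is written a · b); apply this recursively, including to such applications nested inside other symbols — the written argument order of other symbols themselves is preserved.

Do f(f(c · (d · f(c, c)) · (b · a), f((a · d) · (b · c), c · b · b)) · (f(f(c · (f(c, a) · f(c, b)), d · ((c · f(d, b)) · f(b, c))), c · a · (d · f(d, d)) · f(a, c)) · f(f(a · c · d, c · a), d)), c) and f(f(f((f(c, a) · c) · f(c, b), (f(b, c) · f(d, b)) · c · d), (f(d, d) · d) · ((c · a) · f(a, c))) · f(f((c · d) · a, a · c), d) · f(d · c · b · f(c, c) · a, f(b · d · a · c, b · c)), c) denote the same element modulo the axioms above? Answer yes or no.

Left:  f(f(c · (d · f(c, c)) · (b · a), f((a · d) · (b · c), c · b · b)) · (f(f(c · (f(c, a) · f(c, b)), d · ((c · f(d, b)) · f(b, c))), c · a · (d · f(d, d)) · f(a, c)) · f(f(a · c · d, c · a), d)), c)
  Descend into:  f(c · (d · f(c, c)) · (b · a), f((a · d) · (b · c), c · b · b)) · (f(f(c · (f(c, a) · f(c, b)), d · ((c · f(d, b)) · f(b, c))), c · a · (d · f(d, d)) · f(a, c)) · f(f(a · c · d, c · a), d))
  Un-nest:  f(c · (d · f(c, c)) · (b · a), f((a · d) · (b · c), c · b · b)) · f(f(c · (f(c, a) · f(c, b)), d · ((c · f(d, b)) · f(b, c))), c · a · (d · f(d, d)) · f(a, c)) · f(f(a · c · d, c · a), d)
  Inside:  f(c · (d · f(c, c)) · (b · a), f((a · d) · (b · c), c · b · b))  →  f(a · b · c · d · f(c, c), f(a · b · c · d, b · c))
  Simplify inside:  f(f(c · (f(c, a) · f(c, b)), d · ((c · f(d, b)) · f(b, c))), c · a · (d · f(d, d)) · f(a, c))  →  f(f(c · f(c, a) · f(c, b), c · d · f(b, c) · f(d, b)), a · c · d · f(a, c) · f(d, d))
  Inside:  f(f(a · c · d, c · a), d)  →  f(f(a · c · d, a · c), d)
  Sort:  f(a · b · c · d · f(c, c), f(a · b · c · d, b · c)) · f(f(a · c · d, a · c), d) · f(f(c · f(c, a) · f(c, b), c · d · f(b, c) · f(d, b)), a · c · d · f(a, c) · f(d, d))
  Rebuild:  f(f(a · b · c · d · f(c, c), f(a · b · c · d, b · c)) · f(f(a · c · d, a · c), d) · f(f(c · f(c, a) · f(c, b), c · d · f(b, c) · f(d, b)), a · c · d · f(a, c) · f(d, d)), c)
Right:  f(f(f((f(c, a) · c) · f(c, b), (f(b, c) · f(d, b)) · c · d), (f(d, d) · d) · ((c · a) · f(a, c))) · f(f((c · d) · a, a · c), d) · f(d · c · b · f(c, c) · a, f(b · d · a · c, b · c)), c)
  Work inside:  f(f((f(c, a) · c) · f(c, b), (f(b, c) · f(d, b)) · c · d), (f(d, d) · d) · ((c · a) · f(a, c))) · f(f((c · d) · a, a · c), d) · f(d · c · b · f(c, c) · a, f(b · d · a · c, b · c))
  Simplify inside:  f(f((f(c, a) · c) · f(c, b), (f(b, c) · f(d, b)) · c · d), (f(d, d) · d) · ((c · a) · f(a, c)))  →  f(f(c · f(c, a) · f(c, b), c · d · f(b, c) · f(d, b)), a · c · d · f(a, c) · f(d, d))
  Inside:  f(f((c · d) · a, a · c), d)  →  f(f(a · c · d, a · c), d)
  Canonicalize subterm:  f(d · c · b · f(c, c) · a, f(b · d · a · c, b · c))  →  f(a · b · c · d · f(c, c), f(a · b · c · d, b · c))
  Sort arguments:  f(a · b · c · d · f(c, c), f(a · b · c · d, b · c)) · f(f(a · c · d, a · c), d) · f(f(c · f(c, a) · f(c, b), c · d · f(b, c) · f(d, b)), a · c · d · f(a, c) · f(d, d))
  Put back:  f(f(a · b · c · d · f(c, c), f(a · b · c · d, b · c)) · f(f(a · c · d, a · c), d) · f(f(c · f(c, a) · f(c, b), c · d · f(b, c) · f(d, b)), a · c · d · f(a, c) · f(d, d)), c)

Answer: yes — both canonical forms are f(f(a · b · c · d · f(c, c), f(a · b · c · d, b · c)) · f(f(a · c · d, a · c), d) · f(f(c · f(c, a) · f(c, b), c · d · f(b, c) · f(d, b)), a · c · d · f(a, c) · f(d, d)), c)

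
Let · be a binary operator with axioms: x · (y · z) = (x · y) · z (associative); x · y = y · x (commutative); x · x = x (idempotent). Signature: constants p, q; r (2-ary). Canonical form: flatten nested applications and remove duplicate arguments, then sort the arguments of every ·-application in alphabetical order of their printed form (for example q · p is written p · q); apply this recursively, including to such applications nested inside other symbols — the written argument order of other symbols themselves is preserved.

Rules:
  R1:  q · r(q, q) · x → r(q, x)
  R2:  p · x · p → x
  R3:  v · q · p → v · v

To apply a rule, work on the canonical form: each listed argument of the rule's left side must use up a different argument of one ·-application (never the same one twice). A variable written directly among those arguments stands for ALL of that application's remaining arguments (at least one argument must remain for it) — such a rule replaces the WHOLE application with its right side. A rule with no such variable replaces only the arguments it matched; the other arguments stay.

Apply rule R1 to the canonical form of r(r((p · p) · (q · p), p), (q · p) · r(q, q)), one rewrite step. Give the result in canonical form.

Answer: r(r(p · q, p), r(q, p))

Derivation:
Canonical form:  r(r(p · q, p), p · q · r(q, q))
R1 matches:  uses q, r(q, q);  x := p
The variable takes the whole remainder — replace the entire application.
New term:  r(r(p · q, p), r(q, p))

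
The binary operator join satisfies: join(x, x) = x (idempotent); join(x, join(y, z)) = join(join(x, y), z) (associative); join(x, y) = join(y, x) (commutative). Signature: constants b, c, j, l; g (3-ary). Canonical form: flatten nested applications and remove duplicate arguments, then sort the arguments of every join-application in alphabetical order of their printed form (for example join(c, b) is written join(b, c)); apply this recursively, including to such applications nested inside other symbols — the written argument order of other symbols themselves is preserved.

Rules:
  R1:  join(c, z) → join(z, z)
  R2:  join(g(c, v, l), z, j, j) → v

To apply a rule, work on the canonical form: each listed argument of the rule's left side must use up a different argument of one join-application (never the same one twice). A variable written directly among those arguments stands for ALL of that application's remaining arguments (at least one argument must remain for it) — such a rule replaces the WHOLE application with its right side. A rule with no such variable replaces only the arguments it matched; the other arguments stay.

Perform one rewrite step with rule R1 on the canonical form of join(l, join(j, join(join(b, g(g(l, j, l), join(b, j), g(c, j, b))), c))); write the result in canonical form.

Answer: join(b, g(g(l, j, l), join(b, j), g(c, j, b)), j, l)

Derivation:
Canonical form:  join(b, c, g(g(l, j, l), join(b, j), g(c, j, b)), j, l)
R1 matches:  uses c;  z := join(b, g(g(l, j, l), join(b, j), g(c, j, b)), j, l)
The extension variable absorbs all remaining arguments, so the whole application is rewritten.
Giving:  join(b, g(g(l, j, l), join(b, j), g(c, j, b)), j, l)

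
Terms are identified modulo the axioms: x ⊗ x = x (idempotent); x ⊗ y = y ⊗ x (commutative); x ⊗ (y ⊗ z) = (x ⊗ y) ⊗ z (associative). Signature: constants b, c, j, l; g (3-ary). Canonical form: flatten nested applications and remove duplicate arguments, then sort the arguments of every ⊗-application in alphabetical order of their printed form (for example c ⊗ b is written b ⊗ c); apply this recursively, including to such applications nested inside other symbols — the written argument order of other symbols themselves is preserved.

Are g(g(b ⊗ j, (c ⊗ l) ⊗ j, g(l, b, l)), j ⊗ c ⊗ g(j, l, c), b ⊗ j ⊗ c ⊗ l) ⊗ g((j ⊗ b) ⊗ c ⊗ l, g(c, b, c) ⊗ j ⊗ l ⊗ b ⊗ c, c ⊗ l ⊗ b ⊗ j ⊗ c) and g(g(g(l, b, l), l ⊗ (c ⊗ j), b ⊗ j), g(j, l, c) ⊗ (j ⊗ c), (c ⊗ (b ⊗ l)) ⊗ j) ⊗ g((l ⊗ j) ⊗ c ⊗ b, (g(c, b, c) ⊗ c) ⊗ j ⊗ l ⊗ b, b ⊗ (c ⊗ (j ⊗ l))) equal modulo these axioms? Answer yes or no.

Left:  g(g(b ⊗ j, (c ⊗ l) ⊗ j, g(l, b, l)), j ⊗ c ⊗ g(j, l, c), b ⊗ j ⊗ c ⊗ l) ⊗ g((j ⊗ b) ⊗ c ⊗ l, g(c, b, c) ⊗ j ⊗ l ⊗ b ⊗ c, c ⊗ l ⊗ b ⊗ j ⊗ c)
  Simplify inside:  g(g(b ⊗ j, (c ⊗ l) ⊗ j, g(l, b, l)), j ⊗ c ⊗ g(j, l, c), b ⊗ j ⊗ c ⊗ l)  →  g(g(b ⊗ j, c ⊗ j ⊗ l, g(l, b, l)), c ⊗ g(j, l, c) ⊗ j, b ⊗ c ⊗ j ⊗ l)
  Inside:  g((j ⊗ b) ⊗ c ⊗ l, g(c, b, c) ⊗ j ⊗ l ⊗ b ⊗ c, c ⊗ l ⊗ b ⊗ j ⊗ c)  →  g(b ⊗ c ⊗ j ⊗ l, b ⊗ c ⊗ g(c, b, c) ⊗ j ⊗ l, b ⊗ c ⊗ j ⊗ l)
  Sort arguments:  g(b ⊗ c ⊗ j ⊗ l, b ⊗ c ⊗ g(c, b, c) ⊗ j ⊗ l, b ⊗ c ⊗ j ⊗ l) ⊗ g(g(b ⊗ j, c ⊗ j ⊗ l, g(l, b, l)), c ⊗ g(j, l, c) ⊗ j, b ⊗ c ⊗ j ⊗ l)
Right:  g(g(g(l, b, l), l ⊗ (c ⊗ j), b ⊗ j), g(j, l, c) ⊗ (j ⊗ c), (c ⊗ (b ⊗ l)) ⊗ j) ⊗ g((l ⊗ j) ⊗ c ⊗ b, (g(c, b, c) ⊗ c) ⊗ j ⊗ l ⊗ b, b ⊗ (c ⊗ (j ⊗ l)))
  Simplify inside:  g(g(g(l, b, l), l ⊗ (c ⊗ j), b ⊗ j), g(j, l, c) ⊗ (j ⊗ c), (c ⊗ (b ⊗ l)) ⊗ j)  →  g(g(g(l, b, l), c ⊗ j ⊗ l, b ⊗ j), c ⊗ g(j, l, c) ⊗ j, b ⊗ c ⊗ j ⊗ l)
  Canonicalize subterm:  g((l ⊗ j) ⊗ c ⊗ b, (g(c, b, c) ⊗ c) ⊗ j ⊗ l ⊗ b, b ⊗ (c ⊗ (j ⊗ l)))  →  g(b ⊗ c ⊗ j ⊗ l, b ⊗ c ⊗ g(c, b, c) ⊗ j ⊗ l, b ⊗ c ⊗ j ⊗ l)
  Sort arguments:  g(b ⊗ c ⊗ j ⊗ l, b ⊗ c ⊗ g(c, b, c) ⊗ j ⊗ l, b ⊗ c ⊗ j ⊗ l) ⊗ g(g(g(l, b, l), c ⊗ j ⊗ l, b ⊗ j), c ⊗ g(j, l, c) ⊗ j, b ⊗ c ⊗ j ⊗ l)

Answer: no — g(b ⊗ c ⊗ j ⊗ l, b ⊗ c ⊗ g(c, b, c) ⊗ j ⊗ l, b ⊗ c ⊗ j ⊗ l) ⊗ g(g(b ⊗ j, c ⊗ j ⊗ l, g(l, b, l)), c ⊗ g(j, l, c) ⊗ j, b ⊗ c ⊗ j ⊗ l) vs g(b ⊗ c ⊗ j ⊗ l, b ⊗ c ⊗ g(c, b, c) ⊗ j ⊗ l, b ⊗ c ⊗ j ⊗ l) ⊗ g(g(g(l, b, l), c ⊗ j ⊗ l, b ⊗ j), c ⊗ g(j, l, c) ⊗ j, b ⊗ c ⊗ j ⊗ l)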